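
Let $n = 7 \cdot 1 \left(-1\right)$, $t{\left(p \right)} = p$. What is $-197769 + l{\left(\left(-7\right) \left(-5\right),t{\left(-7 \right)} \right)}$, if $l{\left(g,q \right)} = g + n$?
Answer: $-197741$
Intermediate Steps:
$n = -7$ ($n = 7 \left(-1\right) = -7$)
$l{\left(g,q \right)} = -7 + g$ ($l{\left(g,q \right)} = g - 7 = -7 + g$)
$-197769 + l{\left(\left(-7\right) \left(-5\right),t{\left(-7 \right)} \right)} = -197769 - -28 = -197769 + \left(-7 + 35\right) = -197769 + 28 = -197741$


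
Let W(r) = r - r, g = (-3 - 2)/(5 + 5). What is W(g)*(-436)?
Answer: 0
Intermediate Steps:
g = -½ (g = -5/10 = -5*⅒ = -½ ≈ -0.50000)
W(r) = 0
W(g)*(-436) = 0*(-436) = 0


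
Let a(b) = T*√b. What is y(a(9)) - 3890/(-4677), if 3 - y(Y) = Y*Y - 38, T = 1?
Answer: 153554/4677 ≈ 32.832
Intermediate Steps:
a(b) = √b (a(b) = 1*√b = √b)
y(Y) = 41 - Y² (y(Y) = 3 - (Y*Y - 38) = 3 - (Y² - 38) = 3 - (-38 + Y²) = 3 + (38 - Y²) = 41 - Y²)
y(a(9)) - 3890/(-4677) = (41 - (√9)²) - 3890/(-4677) = (41 - 1*3²) - 3890*(-1/4677) = (41 - 1*9) + 3890/4677 = (41 - 9) + 3890/4677 = 32 + 3890/4677 = 153554/4677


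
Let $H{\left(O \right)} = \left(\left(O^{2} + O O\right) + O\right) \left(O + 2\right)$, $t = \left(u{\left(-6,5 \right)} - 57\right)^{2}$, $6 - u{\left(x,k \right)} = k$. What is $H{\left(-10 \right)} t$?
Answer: $-4766720$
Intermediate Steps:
$u{\left(x,k \right)} = 6 - k$
$t = 3136$ ($t = \left(\left(6 - 5\right) - 57\right)^{2} = \left(1 - 57\right)^{2} = \left(-56\right)^{2} = 3136$)
$H{\left(O \right)} = \left(2 + O\right) \left(O + 2 O^{2}\right)$ ($H{\left(O \right)} = \left(\left(O^{2} + O^{2}\right) + O\right) \left(2 + O\right) = \left(2 O^{2} + O\right) \left(2 + O\right) = \left(O + 2 O^{2}\right) \left(2 + O\right) = \left(2 + O\right) \left(O + 2 O^{2}\right)$)
$H{\left(-10 \right)} t = - 10 \left(2 + 2 \left(-10\right)^{2} + 5 \left(-10\right)\right) 3136 = - 10 \left(2 + 2 \cdot 100 - 50\right) 3136 = - 10 \left(2 + 200 - 50\right) 3136 = \left(-10\right) 152 \cdot 3136 = \left(-1520\right) 3136 = -4766720$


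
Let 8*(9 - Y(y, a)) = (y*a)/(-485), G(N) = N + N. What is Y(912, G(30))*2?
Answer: 4482/97 ≈ 46.206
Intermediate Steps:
G(N) = 2*N
Y(y, a) = 9 + a*y/3880 (Y(y, a) = 9 - y*a/(8*(-485)) = 9 - a*y*(-1)/(8*485) = 9 - (-1)*a*y/3880 = 9 + a*y/3880)
Y(912, G(30))*2 = (9 + (1/3880)*(2*30)*912)*2 = (9 + (1/3880)*60*912)*2 = (9 + 1368/97)*2 = (2241/97)*2 = 4482/97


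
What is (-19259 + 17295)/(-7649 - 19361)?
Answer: 982/13505 ≈ 0.072714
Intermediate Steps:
(-19259 + 17295)/(-7649 - 19361) = -1964/(-27010) = -1964*(-1/27010) = 982/13505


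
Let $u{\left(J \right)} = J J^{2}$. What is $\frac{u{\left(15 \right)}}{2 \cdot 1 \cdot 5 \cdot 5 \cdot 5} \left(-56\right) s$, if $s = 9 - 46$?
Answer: $27972$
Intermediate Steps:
$s = -37$ ($s = 9 - 46 = -37$)
$u{\left(J \right)} = J^{3}$
$\frac{u{\left(15 \right)}}{2 \cdot 1 \cdot 5 \cdot 5 \cdot 5} \left(-56\right) s = \frac{15^{3}}{2 \cdot 1 \cdot 5 \cdot 5 \cdot 5} \left(-56\right) \left(-37\right) = \frac{3375}{2 \cdot 25 \cdot 5} \left(-56\right) \left(-37\right) = \frac{3375}{2 \cdot 125} \left(-56\right) \left(-37\right) = \frac{3375}{250} \left(-56\right) \left(-37\right) = 3375 \cdot \frac{1}{250} \left(-56\right) \left(-37\right) = \frac{27}{2} \left(-56\right) \left(-37\right) = \left(-756\right) \left(-37\right) = 27972$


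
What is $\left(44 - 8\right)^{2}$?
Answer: $1296$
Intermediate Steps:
$\left(44 - 8\right)^{2} = 36^{2} = 1296$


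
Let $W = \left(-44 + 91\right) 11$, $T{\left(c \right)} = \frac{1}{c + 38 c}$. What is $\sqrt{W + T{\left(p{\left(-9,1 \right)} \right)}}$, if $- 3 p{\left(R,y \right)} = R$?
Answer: $\frac{\sqrt{786370}}{39} \approx 22.738$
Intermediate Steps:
$p{\left(R,y \right)} = - \frac{R}{3}$
$T{\left(c \right)} = \frac{1}{39 c}$
$W = 517$ ($W = 47 \cdot 11 = 517$)
$\sqrt{W + T{\left(p{\left(-9,1 \right)} \right)}} = \sqrt{517 + \frac{1}{39 \left(\left(- \frac{1}{3}\right) \left(-9\right)\right)}} = \sqrt{517 + \frac{1}{39 \cdot 3}} = \sqrt{517 + \frac{1}{39} \cdot \frac{1}{3}} = \sqrt{517 + \frac{1}{117}} = \sqrt{\frac{60490}{117}} = \frac{\sqrt{786370}}{39}$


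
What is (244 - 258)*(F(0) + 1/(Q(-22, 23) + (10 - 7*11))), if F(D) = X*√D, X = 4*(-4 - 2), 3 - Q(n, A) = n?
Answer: ⅓ ≈ 0.33333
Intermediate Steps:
Q(n, A) = 3 - n
X = -24 (X = 4*(-6) = -24)
F(D) = -24*√D
(244 - 258)*(F(0) + 1/(Q(-22, 23) + (10 - 7*11))) = (244 - 258)*(-24*√0 + 1/((3 - 1*(-22)) + (10 - 7*11))) = -14*(-24*0 + 1/((3 + 22) + (10 - 77))) = -14*(0 + 1/(25 - 67)) = -14*(0 + 1/(-42)) = -14*(0 - 1/42) = -14*(-1/42) = ⅓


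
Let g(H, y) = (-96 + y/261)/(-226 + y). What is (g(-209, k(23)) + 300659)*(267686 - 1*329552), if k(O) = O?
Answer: -15643103695060/841 ≈ -1.8601e+10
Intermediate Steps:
g(H, y) = (-96 + y/261)/(-226 + y) (g(H, y) = (-96 + y*(1/261))/(-226 + y) = (-96 + y/261)/(-226 + y))
(g(-209, k(23)) + 300659)*(267686 - 1*329552) = ((-25056 + 23)/(261*(-226 + 23)) + 300659)*(267686 - 1*329552) = ((1/261)*(-25033)/(-203) + 300659)*(267686 - 329552) = ((1/261)*(-1/203)*(-25033) + 300659)*(-61866) = (25033/52983 + 300659)*(-61866) = (15929840830/52983)*(-61866) = -15643103695060/841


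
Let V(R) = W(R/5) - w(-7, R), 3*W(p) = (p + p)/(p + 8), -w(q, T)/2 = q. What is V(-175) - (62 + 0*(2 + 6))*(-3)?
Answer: 14002/81 ≈ 172.86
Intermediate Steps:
w(q, T) = -2*q
W(p) = 2*p/(3*(8 + p)) (W(p) = ((p + p)/(p + 8))/3 = ((2*p)/(8 + p))/3 = (2*p/(8 + p))/3 = 2*p/(3*(8 + p)))
V(R) = -14 + 2*R/(15*(8 + R/5)) (V(R) = 2*(R/5)/(3*(8 + R/5)) - (-2)*(-7) = 2*(R*(⅕))/(3*(8 + R*(⅕))) - 1*14 = 2*(R/5)/(3*(8 + R/5)) - 14 = 2*R/(15*(8 + R/5)) - 14 = -14 + 2*R/(15*(8 + R/5)))
V(-175) - (62 + 0*(2 + 6))*(-3) = 40*(-42 - 1*(-175))/(3*(40 - 175)) - (62 + 0*(2 + 6))*(-3) = (40/3)*(-42 + 175)/(-135) - (62 + 0*8)*(-3) = (40/3)*(-1/135)*133 - (62 + 0)*(-3) = -1064/81 - 62*(-3) = -1064/81 - 1*(-186) = -1064/81 + 186 = 14002/81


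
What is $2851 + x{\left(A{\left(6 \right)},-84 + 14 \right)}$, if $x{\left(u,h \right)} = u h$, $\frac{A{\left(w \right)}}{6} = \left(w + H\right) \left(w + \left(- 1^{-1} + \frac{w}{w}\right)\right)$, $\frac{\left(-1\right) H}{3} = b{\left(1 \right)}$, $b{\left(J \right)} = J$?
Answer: $-4709$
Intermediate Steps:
$H = -3$ ($H = \left(-3\right) 1 = -3$)
$A{\left(w \right)} = 6 w \left(-3 + w\right)$ ($A{\left(w \right)} = 6 \left(w - 3\right) \left(w + \left(- 1^{-1} + \frac{w}{w}\right)\right) = 6 \left(-3 + w\right) \left(w + \left(\left(-1\right) 1 + 1\right)\right) = 6 \left(-3 + w\right) \left(w + \left(-1 + 1\right)\right) = 6 \left(-3 + w\right) \left(w + 0\right) = 6 \left(-3 + w\right) w = 6 w \left(-3 + w\right)$)
$x{\left(u,h \right)} = h u$
$2851 + x{\left(A{\left(6 \right)},-84 + 14 \right)} = 2851 + \left(-84 + 14\right) 6 \cdot 6 \left(-3 + 6\right) = 2851 - 70 \cdot 6 \cdot 6 \cdot 3 = 2851 - 7560 = -4709$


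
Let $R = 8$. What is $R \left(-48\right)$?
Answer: $-384$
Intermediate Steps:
$R \left(-48\right) = 8 \left(-48\right) = -384$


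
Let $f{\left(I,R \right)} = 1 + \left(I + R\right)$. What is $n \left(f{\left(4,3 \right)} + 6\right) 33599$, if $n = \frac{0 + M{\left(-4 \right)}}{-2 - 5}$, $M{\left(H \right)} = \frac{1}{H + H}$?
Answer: $\frac{33599}{4} \approx 8399.8$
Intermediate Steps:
$f{\left(I,R \right)} = 1 + I + R$
$M{\left(H \right)} = \frac{1}{2 H}$
$n = \frac{1}{56}$ ($n = \frac{0 + \frac{1}{2 \left(-4\right)}}{-2 - 5} = \frac{0 + \frac{1}{2} \left(- \frac{1}{4}\right)}{-7} = \left(0 - \frac{1}{8}\right) \left(- \frac{1}{7}\right) = \left(- \frac{1}{8}\right) \left(- \frac{1}{7}\right) = \frac{1}{56} \approx 0.017857$)
$n \left(f{\left(4,3 \right)} + 6\right) 33599 = \frac{\left(1 + 4 + 3\right) + 6}{56} \cdot 33599 = \frac{8 + 6}{56} \cdot 33599 = \frac{1}{56} \cdot 14 \cdot 33599 = \frac{1}{4} \cdot 33599 = \frac{33599}{4}$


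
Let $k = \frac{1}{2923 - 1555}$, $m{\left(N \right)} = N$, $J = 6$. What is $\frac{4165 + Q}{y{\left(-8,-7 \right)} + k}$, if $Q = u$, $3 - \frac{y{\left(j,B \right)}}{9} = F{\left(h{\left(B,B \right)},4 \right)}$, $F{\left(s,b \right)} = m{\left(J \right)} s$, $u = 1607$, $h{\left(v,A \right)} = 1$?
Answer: $- \frac{7896096}{36935} \approx -213.78$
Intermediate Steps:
$k = \frac{1}{1368} \approx 0.00073099$
$F{\left(s,b \right)} = 6 s$
$y{\left(j,B \right)} = -27$ ($y{\left(j,B \right)} = 27 - 9 \cdot 6 \cdot 1 = 27 - 54 = -27$)
$Q = 1607$
$\frac{4165 + Q}{y{\left(-8,-7 \right)} + k} = \frac{4165 + 1607}{-27 + \frac{1}{1368}} = \frac{5772}{- \frac{36935}{1368}} = 5772 \left(- \frac{1368}{36935}\right) = - \frac{7896096}{36935}$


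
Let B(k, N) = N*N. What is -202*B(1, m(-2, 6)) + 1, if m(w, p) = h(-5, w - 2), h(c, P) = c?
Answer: -5049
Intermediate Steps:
m(w, p) = -5
B(k, N) = N²
-202*B(1, m(-2, 6)) + 1 = -202*(-5)² + 1 = -202*25 + 1 = -5050 + 1 = -5049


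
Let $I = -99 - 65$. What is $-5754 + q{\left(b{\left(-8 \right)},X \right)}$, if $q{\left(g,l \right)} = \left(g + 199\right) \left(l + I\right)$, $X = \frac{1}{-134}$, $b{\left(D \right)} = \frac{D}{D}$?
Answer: $- \frac{2583218}{67} \approx -38556.0$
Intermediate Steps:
$I = -164$
$b{\left(D \right)} = 1$
$X = - \frac{1}{134} \approx -0.0074627$
$q{\left(g,l \right)} = \left(-164 + l\right) \left(199 + g\right)$ ($q{\left(g,l \right)} = \left(g + 199\right) \left(l - 164\right) = \left(199 + g\right) \left(-164 + l\right) = \left(-164 + l\right) \left(199 + g\right)$)
$-5754 + q{\left(b{\left(-8 \right)},X \right)} = -5754 + \left(-32636 - 164 + 199 \left(- \frac{1}{134}\right) + 1 \left(- \frac{1}{134}\right)\right) = -5754 - \frac{2197700}{67} = - \frac{2583218}{67}$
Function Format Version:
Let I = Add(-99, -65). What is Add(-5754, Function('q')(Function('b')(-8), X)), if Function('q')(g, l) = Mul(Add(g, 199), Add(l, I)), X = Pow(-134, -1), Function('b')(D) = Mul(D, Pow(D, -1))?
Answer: Rational(-2583218, 67) ≈ -38556.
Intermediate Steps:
I = -164
Function('b')(D) = 1
X = Rational(-1, 134) ≈ -0.0074627
Function('q')(g, l) = Mul(Add(-164, l), Add(199, g)) (Function('q')(g, l) = Mul(Add(g, 199), Add(l, -164)) = Mul(Add(199, g), Add(-164, l)) = Mul(Add(-164, l), Add(199, g)))
Add(-5754, Function('q')(Function('b')(-8), X)) = Add(-5754, Add(-32636, Mul(-164, 1), Mul(199, Rational(-1, 134)), Mul(1, Rational(-1, 134)))) = Add(-5754, Add(-32636, -164, Rational(-199, 134), Rational(-1, 134))) = Add(-5754, Rational(-2197700, 67)) = Rational(-2583218, 67)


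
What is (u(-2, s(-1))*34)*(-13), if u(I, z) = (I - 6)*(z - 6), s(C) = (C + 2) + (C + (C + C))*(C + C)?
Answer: 3536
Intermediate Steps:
s(C) = 2 + C + 6*C² (s(C) = (2 + C) + (C + 2*C)*(2*C) = (2 + C) + (3*C)*(2*C) = (2 + C) + 6*C² = 2 + C + 6*C²)
u(I, z) = (-6 + I)*(-6 + z)
(u(-2, s(-1))*34)*(-13) = ((36 - 6*(-2) - 6*(2 - 1 + 6*(-1)²) - 2*(2 - 1 + 6*(-1)²))*34)*(-13) = ((36 + 12 - 6*(2 - 1 + 6*1) - 2*(2 - 1 + 6*1))*34)*(-13) = ((36 + 12 - 6*(2 - 1 + 6) - 2*(2 - 1 + 6))*34)*(-13) = ((36 + 12 - 6*7 - 2*7)*34)*(-13) = ((36 + 12 - 42 - 14)*34)*(-13) = -8*34*(-13) = -272*(-13) = 3536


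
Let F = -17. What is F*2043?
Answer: -34731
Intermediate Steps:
F*2043 = -17*2043 = -34731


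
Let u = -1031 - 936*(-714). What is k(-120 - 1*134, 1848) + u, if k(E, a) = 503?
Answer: 667776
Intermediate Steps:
u = 667273 (u = -1031 + 668304 = 667273)
k(-120 - 1*134, 1848) + u = 503 + 667273 = 667776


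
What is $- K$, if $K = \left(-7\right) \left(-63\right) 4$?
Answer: $-1764$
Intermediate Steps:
$K = 1764$ ($K = 441 \cdot 4 = 1764$)
$- K = \left(-1\right) 1764 = -1764$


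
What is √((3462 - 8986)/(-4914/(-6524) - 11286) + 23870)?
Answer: √6653255038502/16695 ≈ 154.50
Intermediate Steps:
√((3462 - 8986)/(-4914/(-6524) - 11286) + 23870) = √(-5524/(-4914*(-1/6524) - 11286) + 23870) = √(-5524/(351/466 - 11286) + 23870) = √(-5524/(-5258925/466) + 23870) = √(-5524*(-466/5258925) + 23870) = √(2574184/5258925 + 23870) = √(125533113934/5258925) = √6653255038502/16695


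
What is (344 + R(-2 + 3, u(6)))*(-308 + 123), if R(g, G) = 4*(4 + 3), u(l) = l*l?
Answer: -68820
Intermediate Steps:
u(l) = l²
R(g, G) = 28 (R(g, G) = 4*7 = 28)
(344 + R(-2 + 3, u(6)))*(-308 + 123) = (344 + 28)*(-308 + 123) = 372*(-185) = -68820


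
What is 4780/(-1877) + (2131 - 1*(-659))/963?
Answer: 70410/200839 ≈ 0.35058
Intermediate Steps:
4780/(-1877) + (2131 - 1*(-659))/963 = 4780*(-1/1877) + (2131 + 659)*(1/963) = -4780/1877 + 2790*(1/963) = -4780/1877 + 310/107 = 70410/200839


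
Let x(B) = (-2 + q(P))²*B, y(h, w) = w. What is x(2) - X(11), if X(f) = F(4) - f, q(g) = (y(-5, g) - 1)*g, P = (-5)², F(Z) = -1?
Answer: 715220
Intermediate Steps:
P = 25
q(g) = g*(-1 + g) (q(g) = (g - 1)*g = (-1 + g)*g = g*(-1 + g))
X(f) = -1 - f
x(B) = 357604*B (x(B) = (-2 + 25*(-1 + 25))²*B = (-2 + 25*24)²*B = (-2 + 600)²*B = 598²*B = 357604*B)
x(2) - X(11) = 357604*2 - (-1 - 1*11) = 715208 - (-1 - 11) = 715208 - 1*(-12) = 715208 + 12 = 715220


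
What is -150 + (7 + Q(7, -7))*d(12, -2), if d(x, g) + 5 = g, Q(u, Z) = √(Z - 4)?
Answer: -199 - 7*I*√11 ≈ -199.0 - 23.216*I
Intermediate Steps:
Q(u, Z) = √(-4 + Z)
d(x, g) = -5 + g
-150 + (7 + Q(7, -7))*d(12, -2) = -150 + (7 + √(-4 - 7))*(-5 - 2) = -150 + (7 + √(-11))*(-7) = -150 + (7 + I*√11)*(-7) = -150 + (-49 - 7*I*√11) = -199 - 7*I*√11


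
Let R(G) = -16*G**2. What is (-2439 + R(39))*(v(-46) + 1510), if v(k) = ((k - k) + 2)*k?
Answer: -37966950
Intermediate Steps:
v(k) = 2*k (v(k) = (0 + 2)*k = 2*k)
(-2439 + R(39))*(v(-46) + 1510) = (-2439 - 16*39**2)*(2*(-46) + 1510) = (-2439 - 16*1521)*(-92 + 1510) = (-2439 - 24336)*1418 = -26775*1418 = -37966950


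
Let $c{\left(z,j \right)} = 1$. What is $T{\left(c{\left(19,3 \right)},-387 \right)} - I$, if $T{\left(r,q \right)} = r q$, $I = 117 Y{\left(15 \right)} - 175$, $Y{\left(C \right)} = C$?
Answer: $-1967$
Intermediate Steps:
$I = 1580$ ($I = 117 \cdot 15 - 175 = 1755 - 175 = 1580$)
$T{\left(r,q \right)} = q r$
$T{\left(c{\left(19,3 \right)},-387 \right)} - I = \left(-387\right) 1 - 1580 = -387 - 1580 = -1967$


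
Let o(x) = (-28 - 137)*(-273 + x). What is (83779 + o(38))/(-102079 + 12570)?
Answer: -122554/89509 ≈ -1.3692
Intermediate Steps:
o(x) = 45045 - 165*x (o(x) = -165*(-273 + x) = 45045 - 165*x)
(83779 + o(38))/(-102079 + 12570) = (83779 + (45045 - 165*38))/(-102079 + 12570) = (83779 + (45045 - 6270))/(-89509) = (83779 + 38775)*(-1/89509) = 122554*(-1/89509) = -122554/89509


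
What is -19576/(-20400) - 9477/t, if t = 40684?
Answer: 37693699/51872100 ≈ 0.72667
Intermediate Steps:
-19576/(-20400) - 9477/t = -19576/(-20400) - 9477/40684 = -19576*(-1/20400) - 9477*1/40684 = 2447/2550 - 9477/40684 = 37693699/51872100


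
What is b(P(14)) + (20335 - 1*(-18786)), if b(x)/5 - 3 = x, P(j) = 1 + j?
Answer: 39211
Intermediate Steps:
b(x) = 15 + 5*x
b(P(14)) + (20335 - 1*(-18786)) = (15 + 5*(1 + 14)) + (20335 - 1*(-18786)) = (15 + 5*15) + (20335 + 18786) = (15 + 75) + 39121 = 90 + 39121 = 39211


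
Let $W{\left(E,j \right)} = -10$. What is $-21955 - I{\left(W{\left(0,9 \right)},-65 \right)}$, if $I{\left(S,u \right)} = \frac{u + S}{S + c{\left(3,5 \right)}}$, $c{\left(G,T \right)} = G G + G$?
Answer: $- \frac{43835}{2} \approx -21918.0$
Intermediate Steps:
$c{\left(G,T \right)} = G + G^{2}$ ($c{\left(G,T \right)} = G^{2} + G = G + G^{2}$)
$I{\left(S,u \right)} = \frac{S + u}{12 + S}$ ($I{\left(S,u \right)} = \frac{u + S}{S + 3 \left(1 + 3\right)} = \frac{S + u}{S + 3 \cdot 4} = \frac{S + u}{S + 12} = \frac{S + u}{12 + S}$)
$-21955 - I{\left(W{\left(0,9 \right)},-65 \right)} = -21955 - \frac{-10 - 65}{12 - 10} = -21955 - \frac{1}{2} \left(-75\right) = -21955 - - \frac{75}{2} = -21955 + \frac{75}{2} = - \frac{43835}{2}$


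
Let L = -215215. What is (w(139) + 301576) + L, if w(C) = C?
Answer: 86500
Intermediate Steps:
(w(139) + 301576) + L = (139 + 301576) - 215215 = 301715 - 215215 = 86500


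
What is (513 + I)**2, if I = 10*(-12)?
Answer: 154449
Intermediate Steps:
I = -120
(513 + I)**2 = (513 - 120)**2 = 393**2 = 154449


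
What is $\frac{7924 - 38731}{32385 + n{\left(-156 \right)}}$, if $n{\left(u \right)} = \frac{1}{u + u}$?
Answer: $- \frac{9611784}{10104119} \approx -0.95127$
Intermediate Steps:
$n{\left(u \right)} = \frac{1}{2 u}$
$\frac{7924 - 38731}{32385 + n{\left(-156 \right)}} = \frac{7924 - 38731}{32385 + \frac{1}{2 \left(-156\right)}} = - \frac{30807}{32385 + \frac{1}{2} \left(- \frac{1}{156}\right)} = - \frac{30807}{32385 - \frac{1}{312}} = - \frac{30807}{\frac{10104119}{312}} = \left(-30807\right) \frac{312}{10104119} = - \frac{9611784}{10104119}$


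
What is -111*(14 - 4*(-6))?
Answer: -4218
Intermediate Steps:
-111*(14 - 4*(-6)) = -111*(14 + 24) = -111*38 = -4218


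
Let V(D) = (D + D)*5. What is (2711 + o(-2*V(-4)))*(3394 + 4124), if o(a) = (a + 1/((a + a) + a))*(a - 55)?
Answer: 283344649/8 ≈ 3.5418e+7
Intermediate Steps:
V(D) = 10*D (V(D) = (2*D)*5 = 10*D)
o(a) = (-55 + a)*(a + 1/(3*a)) (o(a) = (a + 1/(2*a + a))*(-55 + a) = (a + 1/(3*a))*(-55 + a) = (-55 + a)*(a + 1/(3*a)))
(2711 + o(-2*V(-4)))*(3394 + 4124) = (2711 + (1/3 + (-20*(-4))**2 - (-110)*10*(-4) - 55/(3*((-20*(-4))))))*(3394 + 4124) = (2711 + (1/3 + (-2*(-40))**2 - (-110)*(-40) - 55/(3*((-2*(-40))))))*7518 = (2711 + (1/3 + 80**2 - 55*80 - 55/3/80))*7518 = (2711 + (1/3 + 6400 - 4400 - 55/3*1/80))*7518 = (2711 + (1/3 + 6400 - 4400 - 11/48))*7518 = (2711 + 96005/48)*7518 = (226133/48)*7518 = 283344649/8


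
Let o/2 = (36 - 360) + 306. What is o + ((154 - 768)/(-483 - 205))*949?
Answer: 278959/344 ≈ 810.93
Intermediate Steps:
o = -36 (o = 2*((36 - 360) + 306) = 2*(-324 + 306) = 2*(-18) = -36)
o + ((154 - 768)/(-483 - 205))*949 = -36 + ((154 - 768)/(-483 - 205))*949 = -36 - 614/(-688)*949 = -36 - 614*(-1/688)*949 = -36 + (307/344)*949 = -36 + 291343/344 = 278959/344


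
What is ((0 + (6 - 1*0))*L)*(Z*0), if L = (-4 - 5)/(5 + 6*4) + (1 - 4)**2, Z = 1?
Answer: 0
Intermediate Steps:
L = 252/29 (L = -9/(5 + 24) + (-3)**2 = -9/29 + 9 = 252/29 ≈ 8.6897)
((0 + (6 - 1*0))*L)*(Z*0) = ((0 + (6 - 1*0))*(252/29))*(1*0) = ((0 + (6 + 0))*(252/29))*0 = ((0 + 6)*(252/29))*0 = (6*(252/29))*0 = (1512/29)*0 = 0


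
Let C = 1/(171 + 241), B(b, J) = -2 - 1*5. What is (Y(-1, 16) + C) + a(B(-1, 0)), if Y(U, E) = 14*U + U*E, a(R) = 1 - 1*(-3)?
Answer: -10711/412 ≈ -25.998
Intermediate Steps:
B(b, J) = -7 (B(b, J) = -2 - 5 = -7)
a(R) = 4 (a(R) = 1 + 3 = 4)
Y(U, E) = 14*U + E*U
C = 1/412 ≈ 0.0024272
(Y(-1, 16) + C) + a(B(-1, 0)) = (-(14 + 16) + 1/412) + 4 = (-1*30 + 1/412) + 4 = (-30 + 1/412) + 4 = -12359/412 + 4 = -10711/412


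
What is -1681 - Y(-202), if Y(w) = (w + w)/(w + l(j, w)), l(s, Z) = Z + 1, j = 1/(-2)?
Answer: -677847/403 ≈ -1682.0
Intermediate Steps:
j = -½ ≈ -0.50000
l(s, Z) = 1 + Z
Y(w) = 2*w/(1 + 2*w) (Y(w) = (w + w)/(w + (1 + w)) = (2*w)/(1 + 2*w) = 2*w/(1 + 2*w))
-1681 - Y(-202) = -1681 - 2*(-202)/(1 + 2*(-202)) = -1681 - 2*(-202)/(1 - 404) = -1681 - 2*(-202)/(-403) = -1681 - 2*(-202)*(-1)/403 = -1681 - 1*404/403 = -1681 - 404/403 = -677847/403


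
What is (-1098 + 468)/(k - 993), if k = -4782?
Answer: 6/55 ≈ 0.10909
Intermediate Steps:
(-1098 + 468)/(k - 993) = (-1098 + 468)/(-4782 - 993) = -630/(-5775) = -630*(-1/5775) = 6/55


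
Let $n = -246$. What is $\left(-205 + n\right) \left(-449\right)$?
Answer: $202499$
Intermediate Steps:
$\left(-205 + n\right) \left(-449\right) = \left(-205 - 246\right) \left(-449\right) = \left(-451\right) \left(-449\right) = 202499$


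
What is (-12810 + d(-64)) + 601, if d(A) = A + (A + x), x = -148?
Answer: -12485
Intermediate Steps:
d(A) = -148 + 2*A (d(A) = A + (A - 148) = A + (-148 + A) = -148 + 2*A)
(-12810 + d(-64)) + 601 = (-12810 + (-148 + 2*(-64))) + 601 = (-12810 + (-148 - 128)) + 601 = (-12810 - 276) + 601 = -13086 + 601 = -12485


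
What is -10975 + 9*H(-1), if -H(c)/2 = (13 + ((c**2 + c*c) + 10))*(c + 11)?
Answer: -15475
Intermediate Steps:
H(c) = -2*(11 + c)*(23 + 2*c**2) (H(c) = -2*(13 + ((c**2 + c*c) + 10))*(c + 11) = -2*(13 + ((c**2 + c**2) + 10))*(11 + c) = -2*(13 + (2*c**2 + 10))*(11 + c) = -2*(13 + (10 + 2*c**2))*(11 + c) = -2*(23 + 2*c**2)*(11 + c) = -2*(11 + c)*(23 + 2*c**2))
-10975 + 9*H(-1) = -10975 + 9*(-506 - 46*(-1) - 44*(-1)**2 - 4*(-1)**3) = -10975 + 9*(-506 + 46 - 44*1 - 4*(-1)) = -10975 + 9*(-506 + 46 - 44 + 4) = -10975 + 9*(-500) = -10975 - 4500 = -15475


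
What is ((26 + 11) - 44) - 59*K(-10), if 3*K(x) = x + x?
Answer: 1159/3 ≈ 386.33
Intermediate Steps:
K(x) = 2*x/3 (K(x) = (x + x)/3 = (2*x)/3 = 2*x/3)
((26 + 11) - 44) - 59*K(-10) = ((26 + 11) - 44) - 118*(-10)/3 = (37 - 44) - 59*(-20/3) = -7 + 1180/3 = 1159/3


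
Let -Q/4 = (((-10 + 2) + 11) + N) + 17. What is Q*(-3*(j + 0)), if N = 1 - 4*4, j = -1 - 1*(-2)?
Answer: 60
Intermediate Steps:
j = 1 (j = -1 + 2 = 1)
N = -15 (N = 1 - 16 = -15)
Q = -20 (Q = -4*((((-10 + 2) + 11) - 15) + 17) = -4*(((-8 + 11) - 15) + 17) = -4*((3 - 15) + 17) = -4*(-12 + 17) = -4*5 = -20)
Q*(-3*(j + 0)) = -(-60)*(1 + 0) = -(-60) = -20*(-3) = 60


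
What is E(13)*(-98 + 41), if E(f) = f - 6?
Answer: -399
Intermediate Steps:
E(f) = -6 + f
E(13)*(-98 + 41) = (-6 + 13)*(-98 + 41) = 7*(-57) = -399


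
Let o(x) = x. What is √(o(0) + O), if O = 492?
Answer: 2*√123 ≈ 22.181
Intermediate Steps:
√(o(0) + O) = √(0 + 492) = √492 = 2*√123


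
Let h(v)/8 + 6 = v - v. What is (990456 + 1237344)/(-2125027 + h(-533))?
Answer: -89112/85003 ≈ -1.0483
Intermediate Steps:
h(v) = -48 (h(v) = -48 + 8*(v - v) = -48 + 8*0 = -48 + 0 = -48)
(990456 + 1237344)/(-2125027 + h(-533)) = (990456 + 1237344)/(-2125027 - 48) = 2227800/(-2125075) = 2227800*(-1/2125075) = -89112/85003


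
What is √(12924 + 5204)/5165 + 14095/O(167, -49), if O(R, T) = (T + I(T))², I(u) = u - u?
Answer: 14095/2401 + 4*√1133/5165 ≈ 5.8965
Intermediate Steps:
I(u) = 0
O(R, T) = T² (O(R, T) = (T + 0)² = T²)
√(12924 + 5204)/5165 + 14095/O(167, -49) = √(12924 + 5204)/5165 + 14095/((-49)²) = √18128*(1/5165) + 14095/2401 = (4*√1133)*(1/5165) + 14095*(1/2401) = 4*√1133/5165 + 14095/2401 = 14095/2401 + 4*√1133/5165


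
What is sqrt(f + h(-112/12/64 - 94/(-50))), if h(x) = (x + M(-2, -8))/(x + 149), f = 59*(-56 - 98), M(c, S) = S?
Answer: I*sqrt(297276528003085)/180881 ≈ 95.321*I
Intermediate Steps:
f = -9086 (f = 59*(-154) = -9086)
h(x) = (-8 + x)/(149 + x) (h(x) = (x - 8)/(x + 149) = (-8 + x)/(149 + x))
sqrt(f + h(-112/12/64 - 94/(-50))) = sqrt(-9086 + (-8 + (-112/12/64 - 94/(-50)))/(149 + (-112/12/64 - 94/(-50)))) = sqrt(-9086 + (-8 + (-112*1/12*(1/64) - 94*(-1/50)))/(149 + (-112*1/12*(1/64) - 94*(-1/50)))) = sqrt(-9086 + (-8 + (-28/3*1/64 + 47/25))/(149 + (-28/3*1/64 + 47/25))) = sqrt(-9086 + (-8 + (-7/48 + 47/25))/(149 + (-7/48 + 47/25))) = sqrt(-9086 + (-8 + 2081/1200)/(149 + 2081/1200)) = sqrt(-9086 - 7519/1200/(180881/1200)) = sqrt(-9086 + (1200/180881)*(-7519/1200)) = sqrt(-9086 - 7519/180881) = sqrt(-1643492285/180881) = I*sqrt(297276528003085)/180881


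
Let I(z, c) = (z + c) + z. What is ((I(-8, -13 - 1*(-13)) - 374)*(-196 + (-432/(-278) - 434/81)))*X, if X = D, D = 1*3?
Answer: 292447220/1251 ≈ 2.3377e+5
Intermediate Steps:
I(z, c) = c + 2*z (I(z, c) = (c + z) + z = c + 2*z)
D = 3
X = 3
((I(-8, -13 - 1*(-13)) - 374)*(-196 + (-432/(-278) - 434/81)))*X = ((((-13 - 1*(-13)) + 2*(-8)) - 374)*(-196 + (-432/(-278) - 434/81)))*3 = ((((-13 + 13) - 16) - 374)*(-196 + (-432*(-1/278) - 434*1/81)))*3 = (((0 - 16) - 374)*(-196 + (216/139 - 434/81)))*3 = ((-16 - 374)*(-196 - 42830/11259))*3 = -390*(-2249594/11259)*3 = (292447220/3753)*3 = 292447220/1251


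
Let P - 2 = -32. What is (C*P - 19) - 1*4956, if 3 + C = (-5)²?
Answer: -5635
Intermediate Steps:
P = -30 (P = 2 - 32 = -30)
C = 22 (C = -3 + (-5)² = -3 + 25 = 22)
(C*P - 19) - 1*4956 = (22*(-30) - 19) - 1*4956 = (-660 - 19) - 4956 = -679 - 4956 = -5635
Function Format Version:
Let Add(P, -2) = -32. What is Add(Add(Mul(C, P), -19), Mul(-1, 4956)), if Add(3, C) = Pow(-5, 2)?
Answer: -5635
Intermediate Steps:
P = -30 (P = Add(2, -32) = -30)
C = 22 (C = Add(-3, Pow(-5, 2)) = Add(-3, 25) = 22)
Add(Add(Mul(C, P), -19), Mul(-1, 4956)) = Add(Add(Mul(22, -30), -19), Mul(-1, 4956)) = Add(Add(-660, -19), -4956) = Add(-679, -4956) = -5635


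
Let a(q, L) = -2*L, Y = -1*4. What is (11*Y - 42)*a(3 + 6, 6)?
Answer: 1032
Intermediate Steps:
Y = -4
(11*Y - 42)*a(3 + 6, 6) = (11*(-4) - 42)*(-2*6) = (-44 - 42)*(-12) = -86*(-12) = 1032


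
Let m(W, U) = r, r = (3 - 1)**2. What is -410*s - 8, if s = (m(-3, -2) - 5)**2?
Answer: -418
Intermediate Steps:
r = 4 (r = 2**2 = 4)
m(W, U) = 4
s = 1 (s = (4 - 5)**2 = (-1)**2 = 1)
-410*s - 8 = -410*1 - 8 = -410 - 8 = -418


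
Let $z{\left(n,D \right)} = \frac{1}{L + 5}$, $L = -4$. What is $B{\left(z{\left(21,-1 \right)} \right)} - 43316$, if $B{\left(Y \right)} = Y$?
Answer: $-43315$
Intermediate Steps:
$z{\left(n,D \right)} = 1$ ($z{\left(n,D \right)} = \frac{1}{-4 + 5} = 1^{-1} = 1$)
$B{\left(z{\left(21,-1 \right)} \right)} - 43316 = 1 - 43316 = -43315$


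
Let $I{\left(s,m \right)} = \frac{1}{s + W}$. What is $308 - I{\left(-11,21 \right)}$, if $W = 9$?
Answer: $\frac{617}{2} \approx 308.5$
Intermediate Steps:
$I{\left(s,m \right)} = \frac{1}{9 + s}$ ($I{\left(s,m \right)} = \frac{1}{s + 9} = \frac{1}{9 + s}$)
$308 - I{\left(-11,21 \right)} = 308 - \frac{1}{9 - 11} = 308 - \frac{1}{-2} = 308 - - \frac{1}{2} = 308 + \frac{1}{2} = \frac{617}{2}$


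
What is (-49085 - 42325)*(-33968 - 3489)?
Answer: 3423944370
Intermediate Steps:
(-49085 - 42325)*(-33968 - 3489) = -91410*(-37457) = 3423944370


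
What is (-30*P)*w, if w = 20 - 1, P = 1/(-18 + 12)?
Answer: 95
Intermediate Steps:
P = -⅙ (P = 1/(-6) = -⅙ ≈ -0.16667)
w = 19
(-30*P)*w = -30*(-⅙)*19 = 5*19 = 95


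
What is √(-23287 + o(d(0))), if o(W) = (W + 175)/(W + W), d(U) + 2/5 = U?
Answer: I*√94021/2 ≈ 153.31*I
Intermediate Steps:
d(U) = -⅖ + U
o(W) = (175 + W)/(2*W) (o(W) = (175 + W)/((2*W)) = (175 + W)*(1/(2*W)) = (175 + W)/(2*W))
√(-23287 + o(d(0))) = √(-23287 + (175 + (-⅖ + 0))/(2*(-⅖ + 0))) = √(-23287 + (175 - ⅖)/(2*(-⅖))) = √(-23287 + (½)*(-5/2)*(873/5)) = √(-23287 - 873/4) = √(-94021/4) = I*√94021/2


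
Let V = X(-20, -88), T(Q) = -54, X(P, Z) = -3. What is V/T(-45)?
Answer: 1/18 ≈ 0.055556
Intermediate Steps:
V = -3
V/T(-45) = -3/(-54) = -3*(-1/54) = 1/18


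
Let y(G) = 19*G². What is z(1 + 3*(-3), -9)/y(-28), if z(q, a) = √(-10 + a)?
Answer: I*√19/14896 ≈ 0.00029262*I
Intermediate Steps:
z(1 + 3*(-3), -9)/y(-28) = √(-10 - 9)/((19*(-28)²)) = √(-19)/((19*784)) = (I*√19)/14896 = (I*√19)*(1/14896) = I*√19/14896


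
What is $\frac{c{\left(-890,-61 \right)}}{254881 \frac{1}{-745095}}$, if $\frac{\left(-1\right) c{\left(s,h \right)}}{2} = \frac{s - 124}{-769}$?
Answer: $\frac{1511052660}{196003489} \approx 7.7093$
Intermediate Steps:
$c{\left(s,h \right)} = - \frac{248}{769} + \frac{2 s}{769}$ ($c{\left(s,h \right)} = - 2 \frac{s - 124}{-769} = - 2 \left(s - 124\right) \left(- \frac{1}{769}\right) = - 2 \left(-124 + s\right) \left(- \frac{1}{769}\right) = - 2 \left(\frac{124}{769} - \frac{s}{769}\right) = - \frac{248}{769} + \frac{2 s}{769}$)
$\frac{c{\left(-890,-61 \right)}}{254881 \frac{1}{-745095}} = \frac{- \frac{248}{769} + \frac{2}{769} \left(-890\right)}{254881 \frac{1}{-745095}} = \frac{- \frac{248}{769} - \frac{1780}{769}}{254881 \left(- \frac{1}{745095}\right)} = - \frac{2028}{769 \left(- \frac{254881}{745095}\right)} = \left(- \frac{2028}{769}\right) \left(- \frac{745095}{254881}\right) = \frac{1511052660}{196003489}$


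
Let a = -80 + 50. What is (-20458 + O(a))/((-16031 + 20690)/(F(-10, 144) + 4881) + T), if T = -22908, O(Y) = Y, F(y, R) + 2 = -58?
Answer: 32924216/36811603 ≈ 0.89440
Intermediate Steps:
F(y, R) = -60 (F(y, R) = -2 - 58 = -60)
a = -30
(-20458 + O(a))/((-16031 + 20690)/(F(-10, 144) + 4881) + T) = (-20458 - 30)/((-16031 + 20690)/(-60 + 4881) - 22908) = -20488/(4659/4821 - 22908) = -20488/(4659*(1/4821) - 22908) = -20488/(1553/1607 - 22908) = -20488/(-36811603/1607) = -20488*(-1607/36811603) = 32924216/36811603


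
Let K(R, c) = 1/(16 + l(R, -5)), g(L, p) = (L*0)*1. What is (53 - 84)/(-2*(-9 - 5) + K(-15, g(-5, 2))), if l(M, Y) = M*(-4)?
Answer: -2356/2129 ≈ -1.1066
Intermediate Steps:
g(L, p) = 0 (g(L, p) = 0*1 = 0)
l(M, Y) = -4*M
K(R, c) = 1/(16 - 4*R)
(53 - 84)/(-2*(-9 - 5) + K(-15, g(-5, 2))) = (53 - 84)/(-2*(-9 - 5) - 1/(-16 + 4*(-15))) = -31/(-2*(-14) - 1/(-16 - 60)) = -31/(28 - 1/(-76)) = -31/(28 - 1*(-1/76)) = -31/(28 + 1/76) = -31/2129/76 = -31*76/2129 = -2356/2129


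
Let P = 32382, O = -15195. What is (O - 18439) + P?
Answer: -1252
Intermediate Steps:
(O - 18439) + P = (-15195 - 18439) + 32382 = -33634 + 32382 = -1252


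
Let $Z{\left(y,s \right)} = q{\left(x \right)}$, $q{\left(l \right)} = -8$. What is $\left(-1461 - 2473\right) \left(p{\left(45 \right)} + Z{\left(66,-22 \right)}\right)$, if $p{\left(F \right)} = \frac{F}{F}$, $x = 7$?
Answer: $27538$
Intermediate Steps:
$Z{\left(y,s \right)} = -8$
$p{\left(F \right)} = 1$
$\left(-1461 - 2473\right) \left(p{\left(45 \right)} + Z{\left(66,-22 \right)}\right) = \left(-1461 - 2473\right) \left(1 - 8\right) = \left(-3934\right) \left(-7\right) = 27538$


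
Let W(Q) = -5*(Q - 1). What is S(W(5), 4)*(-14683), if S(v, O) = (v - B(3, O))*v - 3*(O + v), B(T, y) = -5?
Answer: -5109684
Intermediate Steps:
W(Q) = 5 - 5*Q (W(Q) = -5*(-1 + Q) = 5 - 5*Q)
S(v, O) = -3*O - 3*v + v*(5 + v) (S(v, O) = (v - 1*(-5))*v - 3*(O + v) = (v + 5)*v + (-3*O - 3*v) = (5 + v)*v + (-3*O - 3*v) = v*(5 + v) + (-3*O - 3*v) = -3*O - 3*v + v*(5 + v))
S(W(5), 4)*(-14683) = ((5 - 5*5)² - 3*4 + 2*(5 - 5*5))*(-14683) = ((5 - 25)² - 12 + 2*(5 - 25))*(-14683) = ((-20)² - 12 + 2*(-20))*(-14683) = (400 - 12 - 40)*(-14683) = 348*(-14683) = -5109684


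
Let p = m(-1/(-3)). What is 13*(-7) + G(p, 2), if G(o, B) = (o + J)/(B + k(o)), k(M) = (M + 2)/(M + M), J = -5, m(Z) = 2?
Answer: -92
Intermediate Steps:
p = 2
k(M) = (2 + M)/(2*M) (k(M) = (2 + M)/((2*M)) = (2 + M)*(1/(2*M)) = (2 + M)/(2*M))
G(o, B) = (-5 + o)/(B + (2 + o)/(2*o)) (G(o, B) = (o - 5)/(B + (2 + o)/(2*o)) = (-5 + o)/(B + (2 + o)/(2*o)))
13*(-7) + G(p, 2) = 13*(-7) + 2*2*(-5 + 2)/(2 + 2 + 2*2*2) = -91 + 2*2*(-3)/(2 + 2 + 8) = -91 + 2*2*(-3)/12 = -91 + 2*2*(1/12)*(-3) = -91 - 1 = -92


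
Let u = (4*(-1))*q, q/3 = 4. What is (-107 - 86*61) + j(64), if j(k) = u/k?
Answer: -21415/4 ≈ -5353.8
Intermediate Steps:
q = 12 (q = 3*4 = 12)
u = -48 (u = (4*(-1))*12 = -4*12 = -48)
j(k) = -48/k
(-107 - 86*61) + j(64) = (-107 - 86*61) - 48/64 = (-107 - 5246) - 48*1/64 = -5353 - ¾ = -21415/4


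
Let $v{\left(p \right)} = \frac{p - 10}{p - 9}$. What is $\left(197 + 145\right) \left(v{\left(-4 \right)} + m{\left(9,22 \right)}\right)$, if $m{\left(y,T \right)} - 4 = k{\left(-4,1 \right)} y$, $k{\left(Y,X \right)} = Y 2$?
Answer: $- \frac{297540}{13} \approx -22888.0$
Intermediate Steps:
$k{\left(Y,X \right)} = 2 Y$
$v{\left(p \right)} = \frac{-10 + p}{-9 + p}$
$m{\left(y,T \right)} = 4 - 8 y$ ($m{\left(y,T \right)} = 4 + 2 \left(-4\right) y = 4 - 8 y$)
$\left(197 + 145\right) \left(v{\left(-4 \right)} + m{\left(9,22 \right)}\right) = \left(197 + 145\right) \left(\frac{-10 - 4}{-9 - 4} + \left(4 - 72\right)\right) = 342 \left(\frac{1}{-13} \left(-14\right) + \left(4 - 72\right)\right) = 342 \left(\left(- \frac{1}{13}\right) \left(-14\right) - 68\right) = 342 \left(\frac{14}{13} - 68\right) = 342 \left(- \frac{870}{13}\right) = - \frac{297540}{13}$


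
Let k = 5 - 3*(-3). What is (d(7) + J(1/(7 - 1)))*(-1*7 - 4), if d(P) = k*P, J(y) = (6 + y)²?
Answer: -53867/36 ≈ -1496.3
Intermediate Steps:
k = 14 (k = 5 + 9 = 14)
d(P) = 14*P
(d(7) + J(1/(7 - 1)))*(-1*7 - 4) = (14*7 + (6 + 1/(7 - 1))²)*(-1*7 - 4) = (98 + (6 + 1/6)²)*(-7 - 4) = (98 + (6 + ⅙)²)*(-11) = (98 + (37/6)²)*(-11) = (98 + 1369/36)*(-11) = (4897/36)*(-11) = -53867/36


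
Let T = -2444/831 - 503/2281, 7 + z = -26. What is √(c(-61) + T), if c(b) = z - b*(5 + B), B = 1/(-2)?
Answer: √3425363897527578/3791022 ≈ 15.438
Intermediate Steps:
B = -½ ≈ -0.50000
z = -33 (z = -7 - 26 = -33)
T = -5992757/1895511 (T = -2444*1/831 - 503*1/2281 = -2444/831 - 503/2281 = -5992757/1895511 ≈ -3.1616)
c(b) = -33 - 9*b/2 (c(b) = -33 - b*(5 - ½) = -33 - b*9/2 = -33 - 9*b/2)
√(c(-61) + T) = √((-33 - 9/2*(-61)) - 5992757/1895511) = √((-33 + 549/2) - 5992757/1895511) = √(483/2 - 5992757/1895511) = √(903546299/3791022) = √3425363897527578/3791022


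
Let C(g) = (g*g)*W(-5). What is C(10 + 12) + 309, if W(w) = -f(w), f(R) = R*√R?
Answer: 309 + 2420*I*√5 ≈ 309.0 + 5411.3*I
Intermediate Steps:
f(R) = R^(3/2)
W(w) = -w^(3/2)
C(g) = 5*I*√5*g² (C(g) = (g*g)*(-(-5)^(3/2)) = g²*(-(-5)*I*√5) = g²*(5*I*√5) = 5*I*√5*g²)
C(10 + 12) + 309 = 5*I*√5*(10 + 12)² + 309 = 5*I*√5*22² + 309 = 5*I*√5*484 + 309 = 2420*I*√5 + 309 = 309 + 2420*I*√5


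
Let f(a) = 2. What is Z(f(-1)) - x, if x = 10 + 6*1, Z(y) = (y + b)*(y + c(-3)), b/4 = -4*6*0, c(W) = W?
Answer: -18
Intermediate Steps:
b = 0 (b = 4*(-4*6*0) = 4*(-24*0) = 4*0 = 0)
Z(y) = y*(-3 + y) (Z(y) = (y + 0)*(y - 3) = y*(-3 + y))
x = 16 (x = 10 + 6 = 16)
Z(f(-1)) - x = 2*(-3 + 2) - 1*16 = 2*(-1) - 16 = -2 - 16 = -18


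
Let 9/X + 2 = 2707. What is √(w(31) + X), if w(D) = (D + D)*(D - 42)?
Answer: 7*I*√101840545/2705 ≈ 26.115*I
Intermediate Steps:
X = 9/2705 (X = 9/(-2 + 2707) = 9/2705 ≈ 0.0033272)
w(D) = 2*D*(-42 + D) (w(D) = (2*D)*(-42 + D) = 2*D*(-42 + D))
√(w(31) + X) = √(2*31*(-42 + 31) + 9/2705) = √(2*31*(-11) + 9/2705) = √(-682 + 9/2705) = √(-1844801/2705) = 7*I*√101840545/2705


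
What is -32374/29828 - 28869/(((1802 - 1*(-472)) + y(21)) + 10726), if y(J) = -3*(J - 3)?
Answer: -160027292/48269161 ≈ -3.3153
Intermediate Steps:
y(J) = 9 - 3*J (y(J) = -3*(-3 + J) = 9 - 3*J)
-32374/29828 - 28869/(((1802 - 1*(-472)) + y(21)) + 10726) = -32374/29828 - 28869/(((1802 - 1*(-472)) + (9 - 3*21)) + 10726) = -32374*1/29828 - 28869/(((1802 + 472) + (9 - 63)) + 10726) = -16187/14914 - 28869/((2274 - 54) + 10726) = -16187/14914 - 28869/(2220 + 10726) = -16187/14914 - 28869/12946 = -160027292/48269161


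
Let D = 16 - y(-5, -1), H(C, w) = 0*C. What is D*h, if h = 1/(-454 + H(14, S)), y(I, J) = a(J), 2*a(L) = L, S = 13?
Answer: -33/908 ≈ -0.036344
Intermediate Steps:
H(C, w) = 0
a(L) = L/2
y(I, J) = J/2
h = -1/454 (h = 1/(-454 + 0) = 1/(-454) = -1/454 ≈ -0.0022026)
D = 33/2 (D = 16 - (-1)/2 = 16 - 1*(-1/2) = 16 + 1/2 = 33/2 ≈ 16.500)
D*h = (33/2)*(-1/454) = -33/908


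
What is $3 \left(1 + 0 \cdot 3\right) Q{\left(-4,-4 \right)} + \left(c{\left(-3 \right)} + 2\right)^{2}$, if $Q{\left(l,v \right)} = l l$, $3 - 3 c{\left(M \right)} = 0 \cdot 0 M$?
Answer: $57$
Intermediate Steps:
$c{\left(M \right)} = 1$ ($c{\left(M \right)} = 1 - \frac{0 \cdot 0 M}{3} = 1 - \frac{0 M}{3} = 1 - 0 = 1 + 0 = 1$)
$Q{\left(l,v \right)} = l^{2}$
$3 \left(1 + 0 \cdot 3\right) Q{\left(-4,-4 \right)} + \left(c{\left(-3 \right)} + 2\right)^{2} = 3 \left(1 + 0 \cdot 3\right) \left(-4\right)^{2} + \left(1 + 2\right)^{2} = 3 \left(1 + 0\right) 16 + 3^{2} = 3 \cdot 1 \cdot 16 + 9 = 3 \cdot 16 + 9 = 48 + 9 = 57$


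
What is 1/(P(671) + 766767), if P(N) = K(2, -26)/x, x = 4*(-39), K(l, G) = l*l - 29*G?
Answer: 78/59807447 ≈ 1.3042e-6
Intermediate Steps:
K(l, G) = l² - 29*G
x = -156
P(N) = -379/78 (P(N) = (2² - 29*(-26))/(-156) = (4 + 754)*(-1/156) = 758*(-1/156) = -379/78)
1/(P(671) + 766767) = 1/(-379/78 + 766767) = 1/(59807447/78) = 78/59807447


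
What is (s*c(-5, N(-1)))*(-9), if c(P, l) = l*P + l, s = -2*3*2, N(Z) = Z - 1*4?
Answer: 2160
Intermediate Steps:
N(Z) = -4 + Z (N(Z) = Z - 4 = -4 + Z)
s = -12 (s = -6*2 = -12)
c(P, l) = l + P*l (c(P, l) = P*l + l = l + P*l)
(s*c(-5, N(-1)))*(-9) = -12*(-4 - 1)*(1 - 5)*(-9) = -(-60)*(-4)*(-9) = -12*20*(-9) = -240*(-9) = 2160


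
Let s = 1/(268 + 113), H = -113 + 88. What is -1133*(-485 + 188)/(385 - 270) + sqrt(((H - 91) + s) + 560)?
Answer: 336501/115 + sqrt(64451865)/381 ≈ 2947.2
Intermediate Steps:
H = -25
s = 1/381 ≈ 0.0026247
-1133*(-485 + 188)/(385 - 270) + sqrt(((H - 91) + s) + 560) = -1133*(-485 + 188)/(385 - 270) + sqrt(((-25 - 91) + 1/381) + 560) = -(-336501)/115 + sqrt((-116 + 1/381) + 560) = -(-336501)/115 + sqrt(-44195/381 + 560) = -1133*(-297/115) + sqrt(169165/381) = 336501/115 + sqrt(64451865)/381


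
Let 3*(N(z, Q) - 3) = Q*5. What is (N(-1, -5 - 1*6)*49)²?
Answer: 5080516/9 ≈ 5.6450e+5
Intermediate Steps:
N(z, Q) = 3 + 5*Q/3 (N(z, Q) = 3 + (Q*5)/3 = 3 + (5*Q)/3 = 3 + 5*Q/3)
(N(-1, -5 - 1*6)*49)² = ((3 + 5*(-5 - 1*6)/3)*49)² = ((3 + 5*(-5 - 6)/3)*49)² = ((3 + (5/3)*(-11))*49)² = ((3 - 55/3)*49)² = (-46/3*49)² = (-2254/3)² = 5080516/9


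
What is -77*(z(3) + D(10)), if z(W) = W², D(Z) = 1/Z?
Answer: -7007/10 ≈ -700.70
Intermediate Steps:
-77*(z(3) + D(10)) = -77*(3² + 1/10) = -77*(9 + ⅒) = -77*91/10 = -7007/10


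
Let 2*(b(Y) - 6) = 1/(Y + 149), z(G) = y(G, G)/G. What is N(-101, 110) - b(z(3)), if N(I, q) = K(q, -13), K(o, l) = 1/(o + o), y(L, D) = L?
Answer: -4949/825 ≈ -5.9988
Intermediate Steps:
K(o, l) = 1/(2*o)
N(I, q) = 1/(2*q)
z(G) = 1 (z(G) = G/G = 1)
b(Y) = 6 + 1/(2*(149 + Y)) (b(Y) = 6 + 1/(2*(Y + 149)) = 6 + 1/(2*(149 + Y)))
N(-101, 110) - b(z(3)) = (½)/110 - (1789 + 12*1)/(2*(149 + 1)) = (½)*(1/110) - (1789 + 12)/(2*150) = 1/220 - 1801/(2*150) = 1/220 - 1*1801/300 = 1/220 - 1801/300 = -4949/825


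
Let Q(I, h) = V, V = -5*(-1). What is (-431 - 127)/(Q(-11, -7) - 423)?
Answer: 279/209 ≈ 1.3349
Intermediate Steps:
V = 5
Q(I, h) = 5
(-431 - 127)/(Q(-11, -7) - 423) = (-431 - 127)/(5 - 423) = -558/(-418) = -558*(-1/418) = 279/209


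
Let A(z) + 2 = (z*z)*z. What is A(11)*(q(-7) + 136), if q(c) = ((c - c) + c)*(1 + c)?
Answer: 236562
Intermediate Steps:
q(c) = c*(1 + c) (q(c) = (0 + c)*(1 + c) = c*(1 + c))
A(z) = -2 + z³ (A(z) = -2 + (z*z)*z = -2 + z²*z = -2 + z³)
A(11)*(q(-7) + 136) = (-2 + 11³)*(-7*(1 - 7) + 136) = (-2 + 1331)*(-7*(-6) + 136) = 1329*(42 + 136) = 1329*178 = 236562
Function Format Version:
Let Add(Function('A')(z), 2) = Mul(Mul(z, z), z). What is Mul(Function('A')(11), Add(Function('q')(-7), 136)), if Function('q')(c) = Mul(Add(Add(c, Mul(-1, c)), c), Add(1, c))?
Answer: 236562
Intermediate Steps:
Function('q')(c) = Mul(c, Add(1, c)) (Function('q')(c) = Mul(Add(0, c), Add(1, c)) = Mul(c, Add(1, c)))
Function('A')(z) = Add(-2, Pow(z, 3)) (Function('A')(z) = Add(-2, Mul(Mul(z, z), z)) = Add(-2, Mul(Pow(z, 2), z)) = Add(-2, Pow(z, 3)))
Mul(Function('A')(11), Add(Function('q')(-7), 136)) = Mul(Add(-2, Pow(11, 3)), Add(Mul(-7, Add(1, -7)), 136)) = Mul(Add(-2, 1331), Add(Mul(-7, -6), 136)) = Mul(1329, Add(42, 136)) = Mul(1329, 178) = 236562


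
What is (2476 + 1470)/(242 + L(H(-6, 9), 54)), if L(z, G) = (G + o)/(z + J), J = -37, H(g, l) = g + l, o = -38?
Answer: 33541/2053 ≈ 16.338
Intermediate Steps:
L(z, G) = (-38 + G)/(-37 + z) (L(z, G) = (G - 38)/(z - 37) = (-38 + G)/(-37 + z))
(2476 + 1470)/(242 + L(H(-6, 9), 54)) = (2476 + 1470)/(242 + (-38 + 54)/(-37 + (-6 + 9))) = 3946/(242 + 16/(-37 + 3)) = 3946/(242 + 16/(-34)) = 3946/(242 - 1/34*16) = 3946/(242 - 8/17) = 3946/(4106/17) = 3946*(17/4106) = 33541/2053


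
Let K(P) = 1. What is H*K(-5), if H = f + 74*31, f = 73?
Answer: 2367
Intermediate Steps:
H = 2367 (H = 73 + 74*31 = 73 + 2294 = 2367)
H*K(-5) = 2367*1 = 2367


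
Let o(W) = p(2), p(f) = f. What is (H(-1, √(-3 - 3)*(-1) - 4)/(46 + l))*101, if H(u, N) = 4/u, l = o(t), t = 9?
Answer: -101/12 ≈ -8.4167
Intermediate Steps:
o(W) = 2
l = 2
(H(-1, √(-3 - 3)*(-1) - 4)/(46 + l))*101 = ((4/(-1))/(46 + 2))*101 = ((4*(-1))/48)*101 = -4*1/48*101 = -1/12*101 = -101/12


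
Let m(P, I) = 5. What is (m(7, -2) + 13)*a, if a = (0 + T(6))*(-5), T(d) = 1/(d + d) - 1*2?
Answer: 345/2 ≈ 172.50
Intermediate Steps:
T(d) = -2 + 1/(2*d) (T(d) = 1/(2*d) - 2 = -2 + 1/(2*d))
a = 115/12 (a = (0 + (-2 + (1/2)/6))*(-5) = (0 + (-2 + (1/2)*(1/6)))*(-5) = (0 + (-2 + 1/12))*(-5) = (0 - 23/12)*(-5) = -23/12*(-5) = 115/12 ≈ 9.5833)
(m(7, -2) + 13)*a = (5 + 13)*(115/12) = 18*(115/12) = 345/2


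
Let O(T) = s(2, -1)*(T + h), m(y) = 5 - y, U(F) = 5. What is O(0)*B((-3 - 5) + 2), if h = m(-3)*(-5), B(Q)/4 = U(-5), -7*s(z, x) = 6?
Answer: 4800/7 ≈ 685.71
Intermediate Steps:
s(z, x) = -6/7 (s(z, x) = -1/7*6 = -6/7)
B(Q) = 20 (B(Q) = 4*5 = 20)
h = -40 (h = (5 - 1*(-3))*(-5) = (5 + 3)*(-5) = 8*(-5) = -40)
O(T) = 240/7 - 6*T/7 (O(T) = -6*(T - 40)/7 = -6*(-40 + T)/7 = 240/7 - 6*T/7)
O(0)*B((-3 - 5) + 2) = (240/7 - 6/7*0)*20 = (240/7 + 0)*20 = (240/7)*20 = 4800/7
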